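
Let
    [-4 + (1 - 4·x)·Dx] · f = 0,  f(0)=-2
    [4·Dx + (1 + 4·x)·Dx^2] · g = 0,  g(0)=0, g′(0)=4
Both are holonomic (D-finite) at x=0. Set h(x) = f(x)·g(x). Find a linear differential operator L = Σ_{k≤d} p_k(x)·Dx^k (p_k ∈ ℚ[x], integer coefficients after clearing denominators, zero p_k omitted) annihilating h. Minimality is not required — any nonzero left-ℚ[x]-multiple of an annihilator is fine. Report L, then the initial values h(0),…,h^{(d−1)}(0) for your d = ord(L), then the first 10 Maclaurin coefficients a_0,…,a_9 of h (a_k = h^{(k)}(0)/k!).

L = 16 + (4 + 48·x)·Dx + (-1 + 16·x^2)·Dx^2  (order 2).
h: a_k = 0, -8, -16, -320/3, -896/3, -24064/15, -75776/15, -2613248/105, -8732672/105, -123142144/315, …
ICs: h(0) = 0, h′(0) = -8.

f: a_k = -2, -8, -32, -128, -512, -2048, -8192, -32768, -131072, -524288, …
g: a_k = 0, 4, -8, 64/3, -64, 1024/5, -2048/3, 16384/7, -8192, 262144/9, …
L₀ := L_f ⊗_s L_g (sym. prod.), ord ≤ 2.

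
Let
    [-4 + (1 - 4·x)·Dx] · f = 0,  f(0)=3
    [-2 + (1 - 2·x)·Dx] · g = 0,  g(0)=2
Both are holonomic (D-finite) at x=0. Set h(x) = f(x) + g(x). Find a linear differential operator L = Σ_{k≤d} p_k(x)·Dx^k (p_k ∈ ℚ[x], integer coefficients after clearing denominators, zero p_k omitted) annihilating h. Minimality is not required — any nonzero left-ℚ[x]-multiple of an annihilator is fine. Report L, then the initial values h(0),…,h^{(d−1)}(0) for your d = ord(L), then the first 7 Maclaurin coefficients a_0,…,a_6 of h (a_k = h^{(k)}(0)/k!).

L = -16 + (12 - 32·x)·Dx + (-1 + 6·x - 8·x^2)·Dx^2  (order 2).
h: a_k = 5, 16, 56, 208, 800, 3136, 12416, …
ICs: h(0) = 5, h′(0) = 16.

f: a_k = 3, 12, 48, 192, 768, 3072, 12288, …
g: a_k = 2, 4, 8, 16, 32, 64, 128, …
f+g: L₀ = lclm(L_f,L_g), ord ≤ 1+1.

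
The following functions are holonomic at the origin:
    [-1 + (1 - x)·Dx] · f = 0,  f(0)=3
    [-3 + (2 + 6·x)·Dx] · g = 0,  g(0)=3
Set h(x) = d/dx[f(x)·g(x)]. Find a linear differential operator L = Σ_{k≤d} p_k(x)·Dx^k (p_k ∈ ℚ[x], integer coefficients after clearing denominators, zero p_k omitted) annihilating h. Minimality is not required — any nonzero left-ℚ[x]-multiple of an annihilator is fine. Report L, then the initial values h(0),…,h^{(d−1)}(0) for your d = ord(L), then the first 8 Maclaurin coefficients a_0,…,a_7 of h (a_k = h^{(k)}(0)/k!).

L = (11 + 90·x + 27·x^2) + (-10 - 26·x + 18·x^2 + 18·x^3)·Dx  (order 1).
h: a_k = 45/2, 99/4, 1323/16, -117/32, 75375/256, -232443/512, 3462039/2048, -17418789/4096, …
ICs: h(0) = 45/2.

f: a_k = 3, 3, 3, 3, 3, 3, 3, 3, …
g: a_k = 3, 9/2, -27/8, 81/16, -1215/128, 5103/256, -45927/1024, 216513/2048, …
f·g: L₀ = L_f ⊗_s L_g, ord ≤ 1·1.
Differentiate: ansatz ord ≤ ord L₀ ⇒ L.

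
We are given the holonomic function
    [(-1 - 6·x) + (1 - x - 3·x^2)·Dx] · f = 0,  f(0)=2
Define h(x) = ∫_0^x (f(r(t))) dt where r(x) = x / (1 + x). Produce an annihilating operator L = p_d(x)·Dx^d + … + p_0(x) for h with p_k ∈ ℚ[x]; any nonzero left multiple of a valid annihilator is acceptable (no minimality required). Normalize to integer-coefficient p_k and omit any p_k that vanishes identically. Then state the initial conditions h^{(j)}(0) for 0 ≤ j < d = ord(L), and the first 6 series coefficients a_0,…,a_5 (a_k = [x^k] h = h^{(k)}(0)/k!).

L = (1 + 7·x)·Dx + (-1 - 2·x + 2·x^2 + 3·x^3)·Dx^2  (order 2).
h: a_k = 0, 2, 1, 2, 0, 18/5, …
ICs: h(0) = 0, h′(0) = 2.

f: a_k = 2, 2, 8, 14, 38, 80, …
Change of var in L_f (x↦r) gives L₀.
h=∫₀ˣh₀: take L = L₀·Dx.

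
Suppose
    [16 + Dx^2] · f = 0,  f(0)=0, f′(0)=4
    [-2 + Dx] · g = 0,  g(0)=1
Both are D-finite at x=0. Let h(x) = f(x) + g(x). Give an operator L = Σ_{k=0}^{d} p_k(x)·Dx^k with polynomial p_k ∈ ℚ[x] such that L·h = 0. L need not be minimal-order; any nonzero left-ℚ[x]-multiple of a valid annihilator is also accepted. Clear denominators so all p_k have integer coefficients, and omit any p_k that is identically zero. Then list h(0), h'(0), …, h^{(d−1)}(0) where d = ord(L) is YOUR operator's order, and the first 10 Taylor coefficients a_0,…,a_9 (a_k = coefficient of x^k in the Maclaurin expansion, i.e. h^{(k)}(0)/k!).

L = -32 + 16·Dx - 2·Dx^2 + Dx^3  (order 3).
h: a_k = 1, 6, 2, -28/3, 2/3, 44/5, 4/45, -1016/315, 2/315, 76/105, …
ICs: h(0) = 1, h′(0) = 6, h′′(0) = 4.

f: a_k = 0, 4, 0, -32/3, 0, 128/15, 0, -1024/315, 0, 2048/2835, …
g: a_k = 1, 2, 2, 4/3, 2/3, 4/15, 4/45, 8/315, 2/315, 4/2835, …
f+g: L₀ = lclm(L_f,L_g), ord ≤ 2+1.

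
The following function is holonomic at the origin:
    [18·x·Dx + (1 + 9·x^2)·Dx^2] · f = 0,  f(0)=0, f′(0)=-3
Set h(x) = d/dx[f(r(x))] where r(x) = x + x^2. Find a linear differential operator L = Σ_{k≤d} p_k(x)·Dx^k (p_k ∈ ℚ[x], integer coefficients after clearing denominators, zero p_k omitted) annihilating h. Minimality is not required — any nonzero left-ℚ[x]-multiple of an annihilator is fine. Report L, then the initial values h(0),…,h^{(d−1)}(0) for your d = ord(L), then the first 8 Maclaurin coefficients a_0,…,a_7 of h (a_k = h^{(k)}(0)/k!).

L = (-2 + 18·x + 72·x^2 + 108·x^3 + 54·x^4) + (1 + 2·x + 9·x^2 + 36·x^3 + 45·x^4 + 18·x^5)·Dx  (order 1).
h: a_k = -3, -6, 27, 108, -108, -1404, -1215, 13608, …
ICs: h(0) = -3.

f: a_k = 0, -3, 0, 9, 0, -243/5, 0, 2187/7, …
Change of var in L_f (x↦r) gives L₀.
Differentiate: ansatz ord ≤ ord L₀ ⇒ L.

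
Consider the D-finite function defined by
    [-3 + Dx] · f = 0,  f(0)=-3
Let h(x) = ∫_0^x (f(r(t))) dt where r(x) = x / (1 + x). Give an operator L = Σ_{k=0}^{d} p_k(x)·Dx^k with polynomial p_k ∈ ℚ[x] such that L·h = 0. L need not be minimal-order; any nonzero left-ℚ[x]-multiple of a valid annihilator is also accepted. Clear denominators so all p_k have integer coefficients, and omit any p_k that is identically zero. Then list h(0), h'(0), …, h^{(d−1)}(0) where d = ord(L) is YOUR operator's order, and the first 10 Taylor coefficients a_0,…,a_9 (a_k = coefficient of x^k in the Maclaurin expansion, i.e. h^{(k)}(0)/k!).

L = -3·Dx + (1 + 2·x + x^2)·Dx^2  (order 2).
h: a_k = 0, -3, -9/2, -3/2, 9/8, -9/40, -21/80, 207/560, -1233/4480, 541/4480, …
ICs: h(0) = 0, h′(0) = -3.

f: a_k = -3, -9, -27/2, -27/2, -81/8, -243/40, -243/80, -729/560, -2187/4480, -729/4480, …
Change of var in L_f (x↦r) gives L₀.
Integrate: L := L₀·Dx.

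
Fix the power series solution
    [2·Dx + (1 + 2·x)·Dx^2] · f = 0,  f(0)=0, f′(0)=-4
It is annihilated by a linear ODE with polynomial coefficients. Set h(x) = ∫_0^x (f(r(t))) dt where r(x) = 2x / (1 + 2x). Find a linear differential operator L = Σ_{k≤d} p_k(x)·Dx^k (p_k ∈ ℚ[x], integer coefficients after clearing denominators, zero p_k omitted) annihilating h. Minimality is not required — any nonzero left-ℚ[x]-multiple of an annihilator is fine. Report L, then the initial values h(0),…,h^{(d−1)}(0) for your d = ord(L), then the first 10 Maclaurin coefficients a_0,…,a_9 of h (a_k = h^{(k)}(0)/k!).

f: a_k = 0, -4, 4, -16/3, 8, -64/5, 64/3, -256/7, 64, -1024/9, …
Substitute x→r, Dx→(1/r')Dx; clear ⇒ L₀.
∫: right-multiply L₀ by Dx.
L = (8 + 24·x)·Dx^2 + (1 + 8·x + 12·x^2)·Dx^3  (order 3).
h: a_k = 0, 0, -4, 32/3, -104/3, 128, -7744/15, 6656/3, -69952/7, 419840/9, …
ICs: h(0) = 0, h′(0) = 0, h′′(0) = -8.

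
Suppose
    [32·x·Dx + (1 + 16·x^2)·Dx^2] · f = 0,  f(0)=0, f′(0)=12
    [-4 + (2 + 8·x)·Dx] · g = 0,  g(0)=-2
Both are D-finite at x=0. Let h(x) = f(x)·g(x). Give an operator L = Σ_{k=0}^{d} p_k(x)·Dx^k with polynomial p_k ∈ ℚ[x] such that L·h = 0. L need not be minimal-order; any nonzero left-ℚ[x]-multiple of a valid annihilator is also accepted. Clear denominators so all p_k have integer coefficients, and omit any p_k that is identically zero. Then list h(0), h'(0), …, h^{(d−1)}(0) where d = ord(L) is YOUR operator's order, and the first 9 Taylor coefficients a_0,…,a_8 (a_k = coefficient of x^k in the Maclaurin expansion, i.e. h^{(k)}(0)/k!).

L = (12 - 64·x - 64·x^2) + (-4 + 16·x + 192·x^2 + 256·x^3)·Dx + (1 + 8·x + 32·x^2 + 128·x^3 + 256·x^4)·Dx^2  (order 2).
h: a_k = 0, -24, -48, 176, 160, -6224/5, -13088/5, 603296/35, 714688/35, …
ICs: h(0) = 0, h′(0) = -24.

f: a_k = 0, 12, 0, -64, 0, 3072/5, 0, -49152/7, 0, …
g: a_k = -2, -4, 4, -8, 20, -56, 168, -528, 1716, …
Product ⇒ symmetric product L₀, ord ≤ 2.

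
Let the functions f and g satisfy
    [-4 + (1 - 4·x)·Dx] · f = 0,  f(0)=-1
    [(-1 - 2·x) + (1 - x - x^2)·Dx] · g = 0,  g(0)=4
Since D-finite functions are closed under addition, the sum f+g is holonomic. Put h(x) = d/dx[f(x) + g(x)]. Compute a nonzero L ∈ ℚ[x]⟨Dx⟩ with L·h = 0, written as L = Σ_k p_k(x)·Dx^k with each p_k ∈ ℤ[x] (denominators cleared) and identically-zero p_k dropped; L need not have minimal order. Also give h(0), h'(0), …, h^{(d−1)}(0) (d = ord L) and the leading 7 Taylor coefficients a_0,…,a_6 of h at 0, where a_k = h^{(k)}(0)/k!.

f: a_k = -1, -4, -16, -64, -256, -1024, -4096, …
g: a_k = 4, 4, 8, 12, 20, 32, 52, …
Weyl lclm of L_f,L_g ⇒ L₀ (ord ≤ 2).
Derive L from L₀ (diff closure).
L = (120 + 192·x + 432·x^2 - 96·x^3 + 96·x^4) + (-39 - 48·x + 210·x^2 + 252·x^3 - 48·x^4 + 96·x^5)·Dx + (2 - x - 42·x^2 + 54·x^3 + 7·x^4 + 16·x^6)·Dx^2  (order 2).
h: a_k = 0, -16, -156, -944, -4960, -24264, -114100, …
ICs: h(0) = 0, h′(0) = -16.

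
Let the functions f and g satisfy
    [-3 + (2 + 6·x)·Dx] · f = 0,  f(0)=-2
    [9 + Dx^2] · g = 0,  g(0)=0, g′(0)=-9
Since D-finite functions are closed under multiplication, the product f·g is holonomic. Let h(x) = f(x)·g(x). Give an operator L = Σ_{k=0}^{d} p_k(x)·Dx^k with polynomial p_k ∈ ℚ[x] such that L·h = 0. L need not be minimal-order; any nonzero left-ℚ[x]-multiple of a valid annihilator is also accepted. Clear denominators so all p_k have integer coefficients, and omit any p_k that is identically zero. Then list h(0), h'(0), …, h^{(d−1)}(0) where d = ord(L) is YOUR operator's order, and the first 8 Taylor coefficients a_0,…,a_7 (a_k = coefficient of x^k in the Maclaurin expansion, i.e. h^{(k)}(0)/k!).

L = (63 + 216·x + 324·x^2) + (-12 - 36·x)·Dx + (4 + 24·x + 36·x^2)·Dx^2  (order 2).
h: a_k = 0, 18, 27, -189/4, -81/8, -4617/320, 59049/640, -716607/3584, …
ICs: h(0) = 0, h′(0) = 18.

f: a_k = -2, -3, 9/4, -27/8, 405/64, -1701/128, 15309/512, -72171/1024, …
g: a_k = 0, -9, 0, 27/2, 0, -243/40, 0, 729/560, …
Product ⇒ symmetric product L₀, ord ≤ 2.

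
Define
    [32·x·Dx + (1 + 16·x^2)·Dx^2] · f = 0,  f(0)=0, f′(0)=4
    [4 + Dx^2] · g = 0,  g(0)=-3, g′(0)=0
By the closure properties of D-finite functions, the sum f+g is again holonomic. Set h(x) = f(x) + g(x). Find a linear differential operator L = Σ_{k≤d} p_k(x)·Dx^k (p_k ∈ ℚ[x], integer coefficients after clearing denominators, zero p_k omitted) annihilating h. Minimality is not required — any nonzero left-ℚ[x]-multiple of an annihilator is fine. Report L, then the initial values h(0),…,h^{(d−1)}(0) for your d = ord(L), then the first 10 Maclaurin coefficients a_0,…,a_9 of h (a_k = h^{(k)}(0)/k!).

f: a_k = 0, 4, 0, -64/3, 0, 1024/5, 0, -16384/7, 0, 262144/9, …
g: a_k = -3, 0, 6, 0, -2, 0, 4/15, 0, -2/105, 0, …
Sum ⇒ L₀ = lclm(L_f,L_g) in ℚ(x)⟨Dx⟩.
L = (-6016·x + 102400·x^3 + 32768·x^5)·Dx + (-28 + 1216·x^2 + 27648·x^4 + 16384·x^6)·Dx^2 + (-1504·x + 25600·x^3 + 8192·x^5)·Dx^3 + (-7 + 304·x^2 + 6912·x^4 + 4096·x^6)·Dx^4  (order 4).
h: a_k = -3, 4, 6, -64/3, -2, 1024/5, 4/15, -16384/7, -2/105, 262144/9, …
ICs: h(0) = -3, h′(0) = 4, h′′(0) = 12, h′′′(0) = -128.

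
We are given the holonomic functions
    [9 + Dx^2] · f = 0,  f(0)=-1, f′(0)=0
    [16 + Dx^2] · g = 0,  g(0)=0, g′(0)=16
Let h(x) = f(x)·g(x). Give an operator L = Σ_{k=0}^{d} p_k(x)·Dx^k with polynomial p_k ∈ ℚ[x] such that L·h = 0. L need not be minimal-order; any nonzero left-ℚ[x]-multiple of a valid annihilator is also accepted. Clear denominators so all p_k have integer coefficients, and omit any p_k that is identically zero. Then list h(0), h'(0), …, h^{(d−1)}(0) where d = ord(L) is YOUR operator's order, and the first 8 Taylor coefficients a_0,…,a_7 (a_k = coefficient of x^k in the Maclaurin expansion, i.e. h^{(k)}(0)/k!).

f: a_k = -1, 0, 9/2, 0, -27/8, 0, 81/80, 0, …
g: a_k = 0, 16, 0, -128/3, 0, 512/15, 0, -4096/315, …
Sym-product of L_f,L_g gives L₀ (≤ ord 4).
L = 49 + 50·Dx^2 + Dx^4  (order 4).
h: a_k = 0, -16, 0, 344/3, 0, -4202/15, 0, 102943/315, …
ICs: h(0) = 0, h′(0) = -16, h′′(0) = 0, h′′′(0) = 688.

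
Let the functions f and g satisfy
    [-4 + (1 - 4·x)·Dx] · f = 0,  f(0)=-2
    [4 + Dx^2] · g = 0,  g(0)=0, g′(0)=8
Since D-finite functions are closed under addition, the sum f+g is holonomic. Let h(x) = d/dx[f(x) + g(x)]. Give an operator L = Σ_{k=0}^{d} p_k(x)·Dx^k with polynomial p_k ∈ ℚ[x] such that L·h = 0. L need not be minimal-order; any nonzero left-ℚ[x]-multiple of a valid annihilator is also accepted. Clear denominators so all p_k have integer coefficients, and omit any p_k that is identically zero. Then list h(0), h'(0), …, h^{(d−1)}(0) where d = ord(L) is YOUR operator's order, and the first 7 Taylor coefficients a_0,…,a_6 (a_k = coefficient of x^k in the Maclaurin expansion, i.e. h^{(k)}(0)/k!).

f: a_k = -2, -8, -32, -128, -512, -2048, -8192, …
g: a_k = 0, 8, 0, -16/3, 0, 16/15, 0, …
Sum ⇒ L₀ = lclm(L_f,L_g) in ℚ(x)⟨Dx⟩.
h=h₀': d/dx-closure on L₀ ⇒ L.
L = (1568 - 256·x + 512·x^2) + (-100 + 432·x - 192·x^2 + 256·x^3)·Dx + (392 - 64·x + 128·x^2)·Dx^2 + (-25 + 108·x - 48·x^2 + 64·x^3)·Dx^3  (order 3).
h: a_k = 0, -64, -400, -2048, -30704/3, -49152, -10321952/45, …
ICs: h(0) = 0, h′(0) = -64, h′′(0) = -800.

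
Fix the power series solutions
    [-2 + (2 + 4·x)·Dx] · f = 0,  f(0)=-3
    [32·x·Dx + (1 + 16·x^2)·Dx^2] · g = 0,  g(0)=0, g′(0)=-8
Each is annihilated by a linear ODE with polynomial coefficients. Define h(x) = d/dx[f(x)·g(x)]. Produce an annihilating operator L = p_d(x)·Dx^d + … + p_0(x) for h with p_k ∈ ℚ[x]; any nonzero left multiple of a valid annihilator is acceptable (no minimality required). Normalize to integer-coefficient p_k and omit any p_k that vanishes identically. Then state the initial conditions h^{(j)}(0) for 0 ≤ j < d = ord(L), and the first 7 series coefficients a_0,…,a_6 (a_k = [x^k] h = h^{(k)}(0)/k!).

f: a_k = -3, -3, 3/2, -3/2, 15/8, -21/8, 63/16, …
g: a_k = 0, -8, 0, 128/3, 0, -2048/5, 0, …
Product ⇒ symmetric product L₀, ord ≤ 2.
Derive L from L₀ (diff closure).
L = (29 + 320·x - 1120·x^2 - 3072·x^3 - 768·x^4) + (38 + 300·x - 576·x^2 - 6656·x^3 - 10752·x^4 - 3072·x^5)·Dx + (3 - 20·x - 84·x^2 - 512·x^3 - 2176·x^4 - 3072·x^5 - 1024·x^6)·Dx^2  (order 2).
h: a_k = 24, 48, -420, -464, 6389, 35574/5, -1022653/10, …
ICs: h(0) = 24, h′(0) = 48.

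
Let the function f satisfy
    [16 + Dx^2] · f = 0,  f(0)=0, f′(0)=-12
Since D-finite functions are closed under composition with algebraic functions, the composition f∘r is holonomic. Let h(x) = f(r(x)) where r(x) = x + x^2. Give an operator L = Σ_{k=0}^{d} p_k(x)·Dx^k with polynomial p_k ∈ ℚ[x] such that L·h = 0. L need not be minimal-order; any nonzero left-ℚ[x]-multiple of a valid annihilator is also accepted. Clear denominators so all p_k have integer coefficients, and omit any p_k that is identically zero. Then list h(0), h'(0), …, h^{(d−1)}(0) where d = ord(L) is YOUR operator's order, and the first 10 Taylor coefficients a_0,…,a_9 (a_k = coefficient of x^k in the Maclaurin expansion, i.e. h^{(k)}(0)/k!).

L = (16 + 96·x + 192·x^2 + 128·x^3) - 2·Dx + (1 + 2·x)·Dx^2  (order 2).
h: a_k = 0, -12, -12, 32, 96, 352/5, -96, -25856/105, -2816/15, 70528/945, …
ICs: h(0) = 0, h′(0) = -12.

f: a_k = 0, -12, 0, 32, 0, -128/5, 0, 1024/105, 0, -2048/945, …
L₀ from L_f via x↦r, Dx↦r'^{-1}Dx.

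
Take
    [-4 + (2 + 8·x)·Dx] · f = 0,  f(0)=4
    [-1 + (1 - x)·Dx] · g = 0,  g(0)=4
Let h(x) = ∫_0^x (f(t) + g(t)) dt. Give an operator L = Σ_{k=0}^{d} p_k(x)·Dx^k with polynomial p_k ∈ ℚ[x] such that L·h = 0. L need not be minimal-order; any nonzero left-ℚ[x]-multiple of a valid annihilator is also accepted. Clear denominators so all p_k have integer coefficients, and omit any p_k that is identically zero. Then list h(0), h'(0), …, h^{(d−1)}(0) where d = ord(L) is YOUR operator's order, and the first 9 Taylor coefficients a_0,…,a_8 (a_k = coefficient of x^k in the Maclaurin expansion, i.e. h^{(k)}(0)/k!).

L = (8 + 12·x)·Dx + (-6 - 8·x - 36·x^2)·Dx^2 + (-1 + 3·x + 22·x^2 - 24·x^3)·Dx^3  (order 3).
h: a_k = 0, 8, 6, -4/3, 5, -36/5, 58/3, -332/7, 265/2, …
ICs: h(0) = 0, h′(0) = 8, h′′(0) = 12.

f: a_k = 4, 8, -8, 16, -40, 112, -336, 1056, -3432, …
g: a_k = 4, 4, 4, 4, 4, 4, 4, 4, 4, …
Sum ⇒ L₀ = lclm(L_f,L_g) in ℚ(x)⟨Dx⟩.
∫: right-multiply L₀ by Dx.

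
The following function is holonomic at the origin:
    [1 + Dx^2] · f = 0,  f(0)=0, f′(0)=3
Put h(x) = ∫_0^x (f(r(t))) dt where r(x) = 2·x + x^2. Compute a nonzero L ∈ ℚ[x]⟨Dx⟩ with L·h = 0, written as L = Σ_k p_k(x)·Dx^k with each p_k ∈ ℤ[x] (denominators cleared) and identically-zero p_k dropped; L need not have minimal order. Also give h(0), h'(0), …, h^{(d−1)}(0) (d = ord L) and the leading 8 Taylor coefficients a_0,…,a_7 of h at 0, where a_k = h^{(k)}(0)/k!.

L = (4 + 12·x + 12·x^2 + 4·x^3)·Dx - Dx^2 + (1 + x)·Dx^3  (order 3).
h: a_k = 0, 0, 3, 1, -1, -6/5, -11/30, 3/14, …
ICs: h(0) = 0, h′(0) = 0, h′′(0) = 6.

f: a_k = 0, 3, 0, -1/2, 0, 1/40, 0, -1/1680, …
f∘r: x↦r, Dx↦Dx/r' in L_f ⇒ L₀.
∫: right-multiply L₀ by Dx.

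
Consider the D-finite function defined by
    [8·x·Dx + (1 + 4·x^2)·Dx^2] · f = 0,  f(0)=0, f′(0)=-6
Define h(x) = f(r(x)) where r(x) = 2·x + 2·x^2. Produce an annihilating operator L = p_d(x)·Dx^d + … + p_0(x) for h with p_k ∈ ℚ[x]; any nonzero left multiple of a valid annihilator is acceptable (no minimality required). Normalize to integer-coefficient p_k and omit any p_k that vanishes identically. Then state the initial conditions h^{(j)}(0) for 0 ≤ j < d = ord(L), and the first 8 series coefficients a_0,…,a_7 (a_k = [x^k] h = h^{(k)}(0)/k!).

f: a_k = 0, -6, 0, 8, 0, -96/5, 0, 384/7, …
Change of var in L_f (x↦r) gives L₀.
L = (-2 + 32·x + 128·x^2 + 192·x^3 + 96·x^4)·Dx + (1 + 2·x + 16·x^2 + 64·x^3 + 80·x^4 + 32·x^5)·Dx^2  (order 2).
h: a_k = 0, -12, -12, 64, 192, -2112/5, -3008, 6144/7, …
ICs: h(0) = 0, h′(0) = -12.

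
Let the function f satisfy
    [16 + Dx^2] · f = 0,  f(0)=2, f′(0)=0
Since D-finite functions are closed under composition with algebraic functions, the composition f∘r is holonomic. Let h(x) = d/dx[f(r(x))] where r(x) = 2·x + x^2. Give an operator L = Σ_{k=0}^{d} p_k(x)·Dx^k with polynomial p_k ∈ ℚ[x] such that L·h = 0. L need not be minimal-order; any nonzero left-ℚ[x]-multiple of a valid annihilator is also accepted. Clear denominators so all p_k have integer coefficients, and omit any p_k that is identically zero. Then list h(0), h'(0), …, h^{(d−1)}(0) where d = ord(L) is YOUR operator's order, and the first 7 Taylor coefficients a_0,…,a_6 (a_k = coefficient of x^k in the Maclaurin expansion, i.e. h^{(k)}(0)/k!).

f: a_k = 2, 0, -16, 0, 64/3, 0, -512/45, …
f∘r: x↦r, Dx↦Dx/r' in L_f ⇒ L₀.
h₀' ⇒ L via d/dx closure of L₀.
L = (67 + 256·x + 384·x^2 + 256·x^3 + 64·x^4) + (-3 - 3·x)·Dx + (1 + 2·x + x^2)·Dx^2  (order 2).
h: a_k = 0, -128, -192, 3904/3, 10240/3, -19456/15, -211456/15, …
ICs: h(0) = 0, h′(0) = -128.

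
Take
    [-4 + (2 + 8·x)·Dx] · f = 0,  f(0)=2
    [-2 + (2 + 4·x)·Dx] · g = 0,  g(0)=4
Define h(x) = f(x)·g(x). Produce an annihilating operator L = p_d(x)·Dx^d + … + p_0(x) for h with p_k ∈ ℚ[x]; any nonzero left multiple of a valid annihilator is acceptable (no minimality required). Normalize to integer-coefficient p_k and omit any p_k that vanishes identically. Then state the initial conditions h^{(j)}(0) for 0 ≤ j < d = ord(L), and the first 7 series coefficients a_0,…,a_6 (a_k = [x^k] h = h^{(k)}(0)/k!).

f: a_k = 2, 4, -4, 8, -20, 56, -168, …
g: a_k = 4, 4, -2, 2, -5/2, 7/2, -21/4, …
h₀=f·g: eliminate ⇒ L₀, order ≤ 1·1.
L = (-3 - 8·x) + (1 + 6·x + 8·x^2)·Dx  (order 1).
h: a_k = 8, 24, -4, 12, -37, 117, -757/2, …
ICs: h(0) = 8.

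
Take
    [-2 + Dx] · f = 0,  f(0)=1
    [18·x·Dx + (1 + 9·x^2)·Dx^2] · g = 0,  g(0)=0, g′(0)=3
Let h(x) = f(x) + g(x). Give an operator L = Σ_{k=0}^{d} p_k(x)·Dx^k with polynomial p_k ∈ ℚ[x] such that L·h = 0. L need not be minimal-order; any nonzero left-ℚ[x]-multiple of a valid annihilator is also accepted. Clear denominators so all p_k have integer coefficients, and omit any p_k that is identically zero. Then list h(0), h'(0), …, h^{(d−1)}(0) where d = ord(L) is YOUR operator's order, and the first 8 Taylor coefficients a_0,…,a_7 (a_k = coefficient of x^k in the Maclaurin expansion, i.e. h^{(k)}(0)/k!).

f: a_k = 1, 2, 2, 4/3, 2/3, 4/15, 4/45, 8/315, …
g: a_k = 0, 3, 0, -9, 0, 243/5, 0, -2187/7, …
Sum ⇒ L₀ = lclm(L_f,L_g) in ℚ(x)⟨Dx⟩.
L = (18 - 36·x - 486·x^2 - 324·x^3)·Dx + (-11 + 207·x^2 - 162·x^4)·Dx^2 + (1 + 9·x + 18·x^2 + 81·x^3 + 81·x^4)·Dx^3  (order 3).
h: a_k = 1, 5, 2, -23/3, 2/3, 733/15, 4/45, -98407/315, …
ICs: h(0) = 1, h′(0) = 5, h′′(0) = 4.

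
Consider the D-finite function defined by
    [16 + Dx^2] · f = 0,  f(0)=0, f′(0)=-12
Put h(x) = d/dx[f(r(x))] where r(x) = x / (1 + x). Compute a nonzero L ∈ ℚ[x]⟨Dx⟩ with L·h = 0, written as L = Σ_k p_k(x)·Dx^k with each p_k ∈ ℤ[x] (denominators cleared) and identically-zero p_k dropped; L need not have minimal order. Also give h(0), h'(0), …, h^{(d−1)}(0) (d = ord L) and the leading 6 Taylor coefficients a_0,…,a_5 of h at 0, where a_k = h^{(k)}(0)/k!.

L = (22 + 12·x + 6·x^2) + (6 + 18·x + 18·x^2 + 6·x^3)·Dx + (1 + 4·x + 6·x^2 + 4·x^3 + x^4)·Dx^2  (order 2).
h: a_k = -12, 24, 60, -336, 772, -1080, …
ICs: h(0) = -12, h′(0) = 24.

f: a_k = 0, -12, 0, 32, 0, -128/5, …
f∘r: x↦r, Dx↦Dx/r' in L_f ⇒ L₀.
h₀' ⇒ L via d/dx closure of L₀.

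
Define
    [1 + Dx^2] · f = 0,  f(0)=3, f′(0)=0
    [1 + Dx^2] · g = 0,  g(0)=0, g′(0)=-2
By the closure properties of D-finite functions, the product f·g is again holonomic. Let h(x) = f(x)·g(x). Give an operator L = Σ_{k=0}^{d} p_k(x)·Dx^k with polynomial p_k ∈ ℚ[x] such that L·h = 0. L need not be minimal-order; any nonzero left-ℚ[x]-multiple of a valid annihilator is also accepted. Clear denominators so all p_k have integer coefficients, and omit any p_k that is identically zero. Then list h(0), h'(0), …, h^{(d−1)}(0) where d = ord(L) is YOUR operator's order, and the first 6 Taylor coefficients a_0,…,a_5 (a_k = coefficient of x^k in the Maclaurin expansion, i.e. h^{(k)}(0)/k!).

f: a_k = 3, 0, -3/2, 0, 1/8, 0, …
g: a_k = 0, -2, 0, 1/3, 0, -1/60, …
Sym-product of L_f,L_g gives L₀ (≤ ord 4).
L = 4·Dx + Dx^3  (order 3).
h: a_k = 0, -6, 0, 4, 0, -4/5, …
ICs: h(0) = 0, h′(0) = -6, h′′(0) = 0.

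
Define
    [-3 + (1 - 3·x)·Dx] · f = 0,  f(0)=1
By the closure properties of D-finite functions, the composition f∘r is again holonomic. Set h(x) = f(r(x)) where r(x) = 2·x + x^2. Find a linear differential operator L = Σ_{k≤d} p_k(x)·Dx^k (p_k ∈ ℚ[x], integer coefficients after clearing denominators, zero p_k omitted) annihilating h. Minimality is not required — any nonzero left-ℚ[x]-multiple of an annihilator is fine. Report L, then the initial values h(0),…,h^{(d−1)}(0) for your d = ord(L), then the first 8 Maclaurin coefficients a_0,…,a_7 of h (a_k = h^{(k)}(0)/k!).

f: a_k = 1, 3, 9, 27, 81, 243, 729, 2187, …
Substitute x→r, Dx→(1/r')Dx; clear ⇒ L₀.
L = (6 + 6·x) + (-1 + 6·x + 3·x^2)·Dx  (order 1).
h: a_k = 1, 6, 39, 252, 1629, 10530, 68067, 439992, …
ICs: h(0) = 1.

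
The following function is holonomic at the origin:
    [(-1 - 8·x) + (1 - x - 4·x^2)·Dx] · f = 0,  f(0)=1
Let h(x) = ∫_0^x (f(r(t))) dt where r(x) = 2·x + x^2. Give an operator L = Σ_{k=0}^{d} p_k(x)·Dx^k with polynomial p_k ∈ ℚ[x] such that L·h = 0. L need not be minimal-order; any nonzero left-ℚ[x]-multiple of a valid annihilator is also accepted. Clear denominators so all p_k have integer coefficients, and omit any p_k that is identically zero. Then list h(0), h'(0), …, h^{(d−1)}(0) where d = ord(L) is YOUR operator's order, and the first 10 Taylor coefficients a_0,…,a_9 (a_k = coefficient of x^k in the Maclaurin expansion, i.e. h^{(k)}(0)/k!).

f: a_k = 1, 1, 5, 9, 29, 65, 181, 441, 1165, 2929, …
Change of var in L_f (x↦r) gives L₀.
Integrate: L := L₀·Dx.
L = (2 + 34·x + 48·x^2 + 16·x^3)·Dx + (-1 + 2·x + 17·x^2 + 16·x^3 + 4·x^4)·Dx^2  (order 2).
h: a_k = 0, 1, 1, 7, 23, 577/5, 1531/3, 17489/7, 12079, 541877/9, …
ICs: h(0) = 0, h′(0) = 1.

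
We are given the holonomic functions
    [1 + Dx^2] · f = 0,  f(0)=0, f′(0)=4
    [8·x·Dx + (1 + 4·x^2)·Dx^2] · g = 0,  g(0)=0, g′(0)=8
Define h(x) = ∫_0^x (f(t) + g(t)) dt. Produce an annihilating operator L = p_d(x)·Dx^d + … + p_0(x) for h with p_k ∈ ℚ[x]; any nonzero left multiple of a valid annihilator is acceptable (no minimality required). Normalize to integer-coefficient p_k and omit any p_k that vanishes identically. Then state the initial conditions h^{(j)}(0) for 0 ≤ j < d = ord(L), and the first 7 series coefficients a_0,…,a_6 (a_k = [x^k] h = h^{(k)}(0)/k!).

L = (-376·x + 1600·x^3 + 128·x^5)·Dx^2 + (-7 + 76·x^2 + 432·x^4 + 64·x^6)·Dx^3 + (-376·x + 1600·x^3 + 128·x^5)·Dx^4 + (-7 + 76·x^2 + 432·x^4 + 64·x^6)·Dx^5  (order 5).
h: a_k = 0, 0, 6, 0, -17/6, 0, 769/180, …
ICs: h(0) = 0, h′(0) = 0, h′′(0) = 12, h′′′(0) = 0, h′′′′(0) = -68.

f: a_k = 0, 4, 0, -2/3, 0, 1/30, 0, …
g: a_k = 0, 8, 0, -32/3, 0, 128/5, 0, …
Sum ⇒ L₀ = lclm(L_f,L_g) in ℚ(x)⟨Dx⟩.
h=∫h₀ ⇒ L = L₀·Dx.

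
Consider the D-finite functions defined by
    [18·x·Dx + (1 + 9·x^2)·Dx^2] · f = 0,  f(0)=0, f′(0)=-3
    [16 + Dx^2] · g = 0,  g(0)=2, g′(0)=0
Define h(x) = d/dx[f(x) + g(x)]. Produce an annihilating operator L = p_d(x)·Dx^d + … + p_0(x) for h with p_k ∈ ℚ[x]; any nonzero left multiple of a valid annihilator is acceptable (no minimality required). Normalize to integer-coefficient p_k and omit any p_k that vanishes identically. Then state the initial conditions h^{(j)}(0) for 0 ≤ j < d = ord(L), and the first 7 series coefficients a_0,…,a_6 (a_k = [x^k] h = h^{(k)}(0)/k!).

f: a_k = 0, -3, 0, 9, 0, -243/5, 0, …
g: a_k = 2, 0, -16, 0, 64/3, 0, -512/45, …
Sum ⇒ L₀ = lclm(L_f,L_g) in ℚ(x)⟨Dx⟩.
h₀' ⇒ L via d/dx closure of L₀.
L = (-13248·x + 181440·x^3 + 186624·x^5) + (-16 + 6048·x^2 + 66096·x^4 + 93312·x^6)·Dx + (-828·x + 11340·x^3 + 11664·x^5)·Dx^2 + (-1 + 378·x^2 + 4131·x^4 + 5832·x^6)·Dx^3  (order 3).
h: a_k = -3, -32, 27, 256/3, -243, -1024/15, 2187, …
ICs: h(0) = -3, h′(0) = -32, h′′(0) = 54.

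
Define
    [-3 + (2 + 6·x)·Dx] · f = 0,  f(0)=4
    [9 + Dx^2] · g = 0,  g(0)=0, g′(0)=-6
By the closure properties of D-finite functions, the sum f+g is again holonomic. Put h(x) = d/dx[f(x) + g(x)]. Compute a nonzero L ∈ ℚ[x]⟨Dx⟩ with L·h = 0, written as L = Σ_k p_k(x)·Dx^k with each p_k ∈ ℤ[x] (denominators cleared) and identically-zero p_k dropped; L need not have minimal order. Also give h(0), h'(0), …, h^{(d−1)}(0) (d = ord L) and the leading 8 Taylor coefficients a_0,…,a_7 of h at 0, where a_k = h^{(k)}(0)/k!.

f: a_k = 4, 6, -9/2, 27/4, -405/32, 1701/64, -15309/256, 72171/512, …
g: a_k = 0, -6, 0, 9, 0, -81/20, 0, 243/280, …
f+g: L₀ = lclm(L_f,L_g), ord ≤ 1+2.
Differentiate: ansatz ord ≤ ord L₀ ⇒ L.
L = (-513 - 648·x - 972·x^2) + (-126 - 810·x - 1944·x^2 - 1944·x^3)·Dx + (-57 - 72·x - 108·x^2)·Dx^2 + (-14 - 90·x - 216·x^2 - 216·x^3)·Dx^3  (order 3).
h: a_k = 0, -9, 189/4, -405/8, 7209/64, -45927/128, 2541537/2560, -2814669/1024, …
ICs: h(0) = 0, h′(0) = -9, h′′(0) = 189/2.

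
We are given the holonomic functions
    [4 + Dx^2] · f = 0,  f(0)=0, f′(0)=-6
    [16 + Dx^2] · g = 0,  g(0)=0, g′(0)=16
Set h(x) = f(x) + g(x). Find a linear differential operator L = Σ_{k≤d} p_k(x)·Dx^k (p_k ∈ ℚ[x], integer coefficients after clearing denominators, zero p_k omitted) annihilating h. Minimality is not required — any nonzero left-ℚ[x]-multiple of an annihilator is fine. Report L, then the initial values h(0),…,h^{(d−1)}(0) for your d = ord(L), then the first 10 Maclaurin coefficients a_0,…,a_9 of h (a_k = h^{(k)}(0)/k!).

L = 64 + 20·Dx^2 + Dx^4  (order 4).
h: a_k = 0, 10, 0, -116/3, 0, 100/3, 0, -4072/315, 0, 1636/567, …
ICs: h(0) = 0, h′(0) = 10, h′′(0) = 0, h′′′(0) = -232.

f: a_k = 0, -6, 0, 4, 0, -4/5, 0, 8/105, 0, -4/945, …
g: a_k = 0, 16, 0, -128/3, 0, 512/15, 0, -4096/315, 0, 8192/2835, …
L₀ := lclm(L_f,L_g); ord L₀ ≤ 2+2.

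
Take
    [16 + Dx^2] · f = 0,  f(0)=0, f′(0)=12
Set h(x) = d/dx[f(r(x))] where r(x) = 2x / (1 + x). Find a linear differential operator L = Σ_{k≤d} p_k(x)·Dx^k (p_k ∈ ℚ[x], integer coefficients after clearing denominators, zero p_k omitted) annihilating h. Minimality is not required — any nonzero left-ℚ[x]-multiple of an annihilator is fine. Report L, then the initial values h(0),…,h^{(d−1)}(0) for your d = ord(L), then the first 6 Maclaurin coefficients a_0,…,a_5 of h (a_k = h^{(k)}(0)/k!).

L = (70 + 12·x + 6·x^2) + (6 + 18·x + 18·x^2 + 6·x^3)·Dx + (1 + 4·x + 6·x^2 + 4·x^3 + x^4)·Dx^2  (order 2).
h: a_k = 24, -48, -696, 2976, -3464, -9360, …
ICs: h(0) = 24, h′(0) = -48.

f: a_k = 0, 12, 0, -32, 0, 128/5, …
h₀=f(r): pull back L_f along r ⇒ L₀.
h=h₀': d/dx-closure on L₀ ⇒ L.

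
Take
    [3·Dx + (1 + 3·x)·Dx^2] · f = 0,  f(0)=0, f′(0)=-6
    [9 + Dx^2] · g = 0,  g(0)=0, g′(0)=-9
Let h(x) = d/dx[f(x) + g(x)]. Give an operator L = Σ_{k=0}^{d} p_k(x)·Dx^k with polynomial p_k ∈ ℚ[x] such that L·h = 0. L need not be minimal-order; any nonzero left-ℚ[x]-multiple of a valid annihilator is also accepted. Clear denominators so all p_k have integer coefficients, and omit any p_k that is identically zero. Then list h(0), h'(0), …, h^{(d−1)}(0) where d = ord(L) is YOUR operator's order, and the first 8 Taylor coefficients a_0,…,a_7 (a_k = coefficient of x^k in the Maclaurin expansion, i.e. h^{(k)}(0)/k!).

f: a_k = 0, -6, 9, -18, 81/2, -486/5, 243, -4374/7, …
g: a_k = 0, -9, 0, 27/2, 0, -243/40, 0, 729/560, …
L₀ := lclm(L_f,L_g); ord L₀ ≤ 2+2.
Derive L from L₀ (diff closure).
L = (63 + 54·x + 81·x^2) + (9 + 45·x + 81·x^2 + 81·x^3)·Dx + (7 + 6·x + 9·x^2)·Dx^2 + (1 + 5·x + 9·x^2 + 9·x^3)·Dx^3  (order 3).
h: a_k = -15, 18, -27/2, 162, -4131/8, 1458, -349191/80, 13122, …
ICs: h(0) = -15, h′(0) = 18, h′′(0) = -27.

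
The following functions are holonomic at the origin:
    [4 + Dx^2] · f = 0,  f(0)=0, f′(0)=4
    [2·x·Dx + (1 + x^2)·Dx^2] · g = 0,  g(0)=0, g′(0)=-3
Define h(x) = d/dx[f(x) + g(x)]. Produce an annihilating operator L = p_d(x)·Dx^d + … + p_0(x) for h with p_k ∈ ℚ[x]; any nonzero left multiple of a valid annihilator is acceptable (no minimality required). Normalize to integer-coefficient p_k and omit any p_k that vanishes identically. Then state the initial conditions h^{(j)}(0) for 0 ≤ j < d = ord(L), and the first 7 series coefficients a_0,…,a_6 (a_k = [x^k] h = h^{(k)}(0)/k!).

f: a_k = 0, 4, 0, -8/3, 0, 8/15, 0, …
g: a_k = 0, -3, 0, 1, 0, -3/5, 0, …
f+g: L₀ = lclm(L_f,L_g), ord ≤ 2+2.
h=h₀': d/dx-closure on L₀ ⇒ L.
L = (-32·x + 80·x^3 + 16·x^5) + (4 + 32·x^2 + 36·x^4 + 8·x^6)·Dx + (-8·x + 20·x^3 + 4·x^5)·Dx^2 + (1 + 8·x^2 + 9·x^4 + 2·x^6)·Dx^3  (order 3).
h: a_k = 1, 0, -5, 0, -1/3, 0, 119/45, …
ICs: h(0) = 1, h′(0) = 0, h′′(0) = -10.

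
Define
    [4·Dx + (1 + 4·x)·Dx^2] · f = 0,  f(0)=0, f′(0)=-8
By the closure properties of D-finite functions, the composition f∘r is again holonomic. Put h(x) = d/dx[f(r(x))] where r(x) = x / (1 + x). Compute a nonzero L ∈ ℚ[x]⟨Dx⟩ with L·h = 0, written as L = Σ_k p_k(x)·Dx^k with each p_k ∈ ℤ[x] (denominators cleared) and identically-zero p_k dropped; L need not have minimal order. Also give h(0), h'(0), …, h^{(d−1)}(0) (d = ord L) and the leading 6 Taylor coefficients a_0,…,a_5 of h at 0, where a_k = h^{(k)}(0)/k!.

L = (6 + 10·x) + (1 + 6·x + 5·x^2)·Dx  (order 1).
h: a_k = -8, 48, -248, 1248, -6248, 31248, …
ICs: h(0) = -8.

f: a_k = 0, -8, 16, -128/3, 128, -2048/5, …
L₀ from L_f via x↦r, Dx↦r'^{-1}Dx.
h=h₀': d/dx-closure on L₀ ⇒ L.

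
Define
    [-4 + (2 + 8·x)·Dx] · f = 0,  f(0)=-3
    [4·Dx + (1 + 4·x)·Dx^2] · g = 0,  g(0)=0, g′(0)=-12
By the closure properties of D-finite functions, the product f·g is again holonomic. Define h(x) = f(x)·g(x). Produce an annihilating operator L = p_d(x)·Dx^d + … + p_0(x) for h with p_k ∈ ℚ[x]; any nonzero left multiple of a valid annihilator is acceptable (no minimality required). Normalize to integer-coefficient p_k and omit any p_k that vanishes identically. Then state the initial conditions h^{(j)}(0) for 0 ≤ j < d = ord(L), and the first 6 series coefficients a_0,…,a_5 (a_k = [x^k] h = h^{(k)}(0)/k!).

f: a_k = -3, -6, 6, -12, 30, -84, …
g: a_k = 0, -12, 24, -64, 192, -3072/5, …
h₀=f·g: eliminate ⇒ L₀, order ≤ 1·2.
L = 4 + (1 + 8·x + 16·x^2)·Dx^2  (order 2).
h: a_k = 0, 36, 0, -24, 96, -1704/5, …
ICs: h(0) = 0, h′(0) = 36.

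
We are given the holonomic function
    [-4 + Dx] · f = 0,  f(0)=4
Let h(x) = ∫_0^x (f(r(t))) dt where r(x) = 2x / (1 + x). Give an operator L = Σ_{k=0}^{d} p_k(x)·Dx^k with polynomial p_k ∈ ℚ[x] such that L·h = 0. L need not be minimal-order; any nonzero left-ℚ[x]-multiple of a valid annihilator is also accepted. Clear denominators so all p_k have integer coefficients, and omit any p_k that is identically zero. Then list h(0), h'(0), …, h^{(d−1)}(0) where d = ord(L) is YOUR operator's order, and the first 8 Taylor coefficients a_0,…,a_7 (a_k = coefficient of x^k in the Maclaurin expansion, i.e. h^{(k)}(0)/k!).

L = -8·Dx + (1 + 2·x + x^2)·Dx^2  (order 2).
h: a_k = 0, 4, 16, 32, 88/3, 32/15, -176/15, 736/315, …
ICs: h(0) = 0, h′(0) = 4.

f: a_k = 4, 16, 32, 128/3, 128/3, 512/15, 1024/45, 4096/315, …
L₀ from L_f via x↦r, Dx↦r'^{-1}Dx.
h=∫h₀ ⇒ L = L₀·Dx.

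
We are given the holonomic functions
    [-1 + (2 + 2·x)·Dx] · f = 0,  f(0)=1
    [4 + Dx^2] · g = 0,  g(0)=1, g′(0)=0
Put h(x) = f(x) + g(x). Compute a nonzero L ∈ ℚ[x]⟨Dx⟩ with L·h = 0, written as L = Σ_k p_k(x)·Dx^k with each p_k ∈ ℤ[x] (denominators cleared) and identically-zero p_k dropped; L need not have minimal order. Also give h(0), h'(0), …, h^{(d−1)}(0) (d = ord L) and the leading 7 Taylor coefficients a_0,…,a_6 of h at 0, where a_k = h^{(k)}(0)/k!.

f: a_k = 1, 1/2, -1/8, 1/16, -5/128, 7/256, -21/1024, …
g: a_k = 1, 0, -2, 0, 2/3, 0, -4/45, …
Weyl lclm of L_f,L_g ⇒ L₀ (ord ≤ 3).
L = (-76 - 128·x - 64·x^2) + (120 + 376·x + 384·x^2 + 128·x^3)·Dx + (-19 - 32·x - 16·x^2)·Dx^2 + (30 + 94·x + 96·x^2 + 32·x^3)·Dx^3  (order 3).
h: a_k = 2, 1/2, -17/8, 1/16, 241/384, 7/256, -5041/46080, …
ICs: h(0) = 2, h′(0) = 1/2, h′′(0) = -17/4.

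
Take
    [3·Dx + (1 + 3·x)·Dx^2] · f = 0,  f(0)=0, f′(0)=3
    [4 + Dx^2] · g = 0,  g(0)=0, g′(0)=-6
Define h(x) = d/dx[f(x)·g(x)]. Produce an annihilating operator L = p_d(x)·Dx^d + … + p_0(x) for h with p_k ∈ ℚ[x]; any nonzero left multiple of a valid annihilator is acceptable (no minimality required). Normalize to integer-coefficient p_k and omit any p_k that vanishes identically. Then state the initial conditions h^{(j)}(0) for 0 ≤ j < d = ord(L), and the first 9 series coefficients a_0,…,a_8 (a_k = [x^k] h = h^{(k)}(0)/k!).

f: a_k = 0, 3, -9/2, 9, -81/4, 243/5, -243/2, 2187/7, -6561/8, …
g: a_k = 0, -6, 0, 4, 0, -4/5, 0, 8/105, 0, …
L₀ := L_f ⊗_s L_g (sym. prod.), ord ≤ 4.
h=h₀': d/dx-closure on L₀ ⇒ L.
L = (-21880 - 49536·x - 195264·x^2 - 252288·x^3 + 225504·x^4 + 746496·x^5 + 373248·x^6) + (-9384 - 44856·x - 47520·x^2 + 90720·x^3 + 311040·x^4 + 186624·x^5)·Dx + (-6026 - 16344·x - 53892·x^2 - 32832·x^3 + 182736·x^4 + 373248·x^5 + 186624·x^6)·Dx^2 + (-2346 - 11214·x - 11880·x^2 + 22680·x^3 + 77760·x^4 + 46656·x^5)·Dx^3 + (-139 - 990·x - 1269·x^2 + 7560·x^3 + 31590·x^4 + 46656·x^5 + 23328·x^6)·Dx^4  (order 4).
h: a_k = 0, -36, 81, -168, 1035/2, -1548, 22806/5, -94480/7, 1121553/28, …
ICs: h(0) = 0, h′(0) = -36, h′′(0) = 162, h′′′(0) = -1008.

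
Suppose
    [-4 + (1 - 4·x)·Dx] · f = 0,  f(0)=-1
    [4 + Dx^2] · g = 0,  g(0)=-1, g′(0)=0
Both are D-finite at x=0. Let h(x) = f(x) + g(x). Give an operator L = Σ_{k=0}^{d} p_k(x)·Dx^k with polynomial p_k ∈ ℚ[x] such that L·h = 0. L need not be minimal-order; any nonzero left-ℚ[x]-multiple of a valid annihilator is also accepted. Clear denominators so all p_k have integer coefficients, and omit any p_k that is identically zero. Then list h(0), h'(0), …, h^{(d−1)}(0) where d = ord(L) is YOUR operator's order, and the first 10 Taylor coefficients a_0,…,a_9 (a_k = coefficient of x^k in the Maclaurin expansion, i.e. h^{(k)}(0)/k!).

f: a_k = -1, -4, -16, -64, -256, -1024, -4096, -16384, -65536, -262144, …
g: a_k = -1, 0, 2, 0, -2/3, 0, 4/45, 0, -2/315, 0, …
Weyl lclm of L_f,L_g ⇒ L₀ (ord ≤ 3).
L = (400 - 128·x + 256·x^2) + (-36 + 176·x - 192·x^2 + 256·x^3)·Dx + (100 - 32·x + 64·x^2)·Dx^2 + (-9 + 44·x - 48·x^2 + 64·x^3)·Dx^3  (order 3).
h: a_k = -2, -4, -14, -64, -770/3, -1024, -184316/45, -16384, -20643842/315, -262144, …
ICs: h(0) = -2, h′(0) = -4, h′′(0) = -28.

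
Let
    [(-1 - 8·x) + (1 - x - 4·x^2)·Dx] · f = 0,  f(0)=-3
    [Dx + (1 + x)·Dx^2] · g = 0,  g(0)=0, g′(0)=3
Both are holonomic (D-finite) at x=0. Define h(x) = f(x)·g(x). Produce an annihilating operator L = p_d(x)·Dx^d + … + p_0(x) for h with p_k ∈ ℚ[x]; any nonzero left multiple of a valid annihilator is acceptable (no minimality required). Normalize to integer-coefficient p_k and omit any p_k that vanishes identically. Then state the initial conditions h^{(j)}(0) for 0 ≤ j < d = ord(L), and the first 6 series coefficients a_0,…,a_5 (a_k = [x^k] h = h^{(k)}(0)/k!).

f: a_k = -3, -3, -15, -27, -87, -195, …
g: a_k = 0, 3, -3/2, 1, -3/4, 3/5, …
Product ⇒ symmetric product L₀, ord ≤ 2.
L = (9 + 16·x) + (1 + 19·x + 20·x^2)·Dx + (-1 + 5·x^2 + 4·x^3)·Dx^2  (order 2).
h: a_k = 0, -9, -9/2, -87/2, -237/4, -4701/20, …
ICs: h(0) = 0, h′(0) = -9.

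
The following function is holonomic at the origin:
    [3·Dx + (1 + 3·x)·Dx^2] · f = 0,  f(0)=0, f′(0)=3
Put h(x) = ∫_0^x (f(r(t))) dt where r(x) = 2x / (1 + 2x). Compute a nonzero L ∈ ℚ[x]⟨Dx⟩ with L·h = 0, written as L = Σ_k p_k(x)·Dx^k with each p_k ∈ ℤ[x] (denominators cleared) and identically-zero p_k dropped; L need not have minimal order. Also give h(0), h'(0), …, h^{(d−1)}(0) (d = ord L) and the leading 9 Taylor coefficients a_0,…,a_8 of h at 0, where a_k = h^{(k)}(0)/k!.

f: a_k = 0, 3, -9/2, 9, -81/4, 243/5, -243/2, 2187/7, -6561/8, …
Substitute x→r, Dx→(1/r')Dx; clear ⇒ L₀.
Integrate: L := L₀·Dx.
L = (10 + 32·x)·Dx^2 + (1 + 10·x + 16·x^2)·Dx^3  (order 3).
h: a_k = 0, 0, 3, -10, 42, -204, 5456/5, -6240, 262128/7, …
ICs: h(0) = 0, h′(0) = 0, h′′(0) = 6.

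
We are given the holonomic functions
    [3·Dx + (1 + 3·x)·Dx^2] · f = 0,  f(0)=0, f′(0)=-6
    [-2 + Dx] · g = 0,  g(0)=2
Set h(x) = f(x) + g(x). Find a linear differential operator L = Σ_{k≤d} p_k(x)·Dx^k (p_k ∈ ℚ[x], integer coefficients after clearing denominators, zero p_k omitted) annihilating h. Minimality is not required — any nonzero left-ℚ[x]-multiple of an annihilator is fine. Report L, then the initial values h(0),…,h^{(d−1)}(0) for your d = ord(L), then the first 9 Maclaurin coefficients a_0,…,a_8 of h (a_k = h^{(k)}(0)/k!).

f: a_k = 0, -6, 9, -18, 81/2, -486/5, 243, -4374/7, 6561/4, …
g: a_k = 2, 4, 4, 8/3, 4/3, 8/15, 8/45, 16/315, 4/315, …
h₀=f+g: left-lcm gives L₀, ord ≤ 3.
L = (-48 - 36·x)·Dx + (14 - 24·x - 36·x^2)·Dx^2 + (5 + 21·x + 18·x^2)·Dx^3  (order 3).
h: a_k = 2, -2, 13, -46/3, 251/6, -290/3, 10943/45, -196814/315, 2066731/1260, …
ICs: h(0) = 2, h′(0) = -2, h′′(0) = 26.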